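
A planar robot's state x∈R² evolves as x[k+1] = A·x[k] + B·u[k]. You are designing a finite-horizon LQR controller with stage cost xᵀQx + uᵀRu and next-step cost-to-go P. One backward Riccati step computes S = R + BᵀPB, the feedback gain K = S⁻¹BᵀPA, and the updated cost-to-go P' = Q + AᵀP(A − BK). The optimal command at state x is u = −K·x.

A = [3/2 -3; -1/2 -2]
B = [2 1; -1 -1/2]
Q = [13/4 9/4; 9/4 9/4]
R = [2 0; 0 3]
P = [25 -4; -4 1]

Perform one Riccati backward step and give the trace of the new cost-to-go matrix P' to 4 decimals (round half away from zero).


12.7500

BᵀP = [54.0000 -9.0000; 27.0000 -4.5000]
S = R + BᵀPB = [2 0; 0 3] + [117.0000 58.5000; 58.5000 29.2500] = [119.0000 58.5000; 58.5000 32.2500]
BᵀPA = [85.5000 -144.0000; 42.7500 -72.0000]
K = S⁻¹·BᵀPA = [0.6173 -1.0397; 0.2058 -0.3466]
A−BK = [0.0596 -0.5740; 0.2202 -3.2130]
AᵀP(A−BK) = [0.9215 -1.7888; -1.7888 6.3285]
P' = Q + AᵀP(A−BK) = [4.1715 0.4612; 0.4612 8.5785]
tr(P') = 12.7500


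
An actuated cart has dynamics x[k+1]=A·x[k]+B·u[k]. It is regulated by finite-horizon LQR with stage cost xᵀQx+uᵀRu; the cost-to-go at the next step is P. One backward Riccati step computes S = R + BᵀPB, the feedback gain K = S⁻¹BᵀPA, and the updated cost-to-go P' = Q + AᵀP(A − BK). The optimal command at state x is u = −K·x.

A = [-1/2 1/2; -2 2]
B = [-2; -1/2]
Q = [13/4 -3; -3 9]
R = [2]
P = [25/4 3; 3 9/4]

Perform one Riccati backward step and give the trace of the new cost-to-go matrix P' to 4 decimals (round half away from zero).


BᵀP = [-14.0000 -7.1250]
S = R + BᵀPB = [2] + [31.5625] = [33.5625]
BᵀPA = [21.2500 -21.2500]
K = S⁻¹·BᵀPA = [0.6331 -0.6331]
A−BK = [0.7663 -0.7663; -1.6834 1.6834]
AᵀP(A−BK) = [3.1081 -3.1081; -3.1081 3.1081]
P' = Q + AᵀP(A−BK) = [6.3581 -6.1081; -6.1081 12.1081]
tr(P') = 18.4662

18.4662


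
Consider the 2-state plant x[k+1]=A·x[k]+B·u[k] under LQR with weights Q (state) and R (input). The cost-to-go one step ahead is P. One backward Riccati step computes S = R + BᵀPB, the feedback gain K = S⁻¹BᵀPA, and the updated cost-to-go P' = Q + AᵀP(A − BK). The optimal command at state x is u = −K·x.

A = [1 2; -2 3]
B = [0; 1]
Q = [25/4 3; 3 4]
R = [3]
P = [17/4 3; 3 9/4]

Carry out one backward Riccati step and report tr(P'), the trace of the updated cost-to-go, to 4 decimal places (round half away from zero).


53.3571

BᵀP = [3.0000 2.2500]
S = R + BᵀPB = [3] + [2.2500] = [5.2500]
BᵀPA = [-1.5000 12.7500]
K = S⁻¹·BᵀPA = [-0.2857 2.4286]
A−BK = [1.0000 2.0000; -1.7143 0.5714]
AᵀP(A−BK) = [0.8214 -4.3571; -4.3571 42.2857]
P' = Q + AᵀP(A−BK) = [7.0714 -1.3571; -1.3571 46.2857]
tr(P') = 53.3571


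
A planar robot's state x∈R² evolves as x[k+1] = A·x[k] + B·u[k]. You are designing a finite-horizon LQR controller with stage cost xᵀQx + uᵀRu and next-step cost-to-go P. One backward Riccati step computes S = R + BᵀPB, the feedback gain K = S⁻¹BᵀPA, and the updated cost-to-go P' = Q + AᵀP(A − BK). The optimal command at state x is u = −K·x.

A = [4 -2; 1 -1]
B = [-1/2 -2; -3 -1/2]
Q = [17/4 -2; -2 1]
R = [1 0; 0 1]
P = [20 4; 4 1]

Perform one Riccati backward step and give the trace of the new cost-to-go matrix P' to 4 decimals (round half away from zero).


9.7106

BᵀP = [-22.0000 -5.0000; -42.0000 -8.5000]
S = R + BᵀPB = [1 0; 0 1] + [26.0000 46.5000; 46.5000 88.2500] = [27.0000 46.5000; 46.5000 89.2500]
BᵀPA = [-93.0000 49.0000; -176.5000 92.5000]
K = S⁻¹·BᵀPA = [-0.3758 0.2909; -1.7818 0.8848]
A−BK = [0.2485 -0.0848; -1.0182 0.3152]
AᵀP(A−BK) = [3.5636 -1.7697; -1.7697 0.8970]
P' = Q + AᵀP(A−BK) = [7.8136 -3.7697; -3.7697 1.8970]
tr(P') = 9.7106


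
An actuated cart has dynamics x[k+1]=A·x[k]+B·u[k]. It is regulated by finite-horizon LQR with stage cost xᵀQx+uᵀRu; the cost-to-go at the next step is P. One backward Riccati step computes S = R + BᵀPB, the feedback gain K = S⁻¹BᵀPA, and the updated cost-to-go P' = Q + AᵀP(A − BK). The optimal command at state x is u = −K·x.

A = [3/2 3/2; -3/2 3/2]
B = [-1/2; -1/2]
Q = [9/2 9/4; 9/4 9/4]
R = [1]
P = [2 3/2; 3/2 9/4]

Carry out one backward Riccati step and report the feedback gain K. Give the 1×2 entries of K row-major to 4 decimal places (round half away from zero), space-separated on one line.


0.0667 -1.9333

BᵀP = [-1.7500 -1.8750]
S = R + BᵀPB = [1] + [1.8125] = [2.8125]
BᵀPA = [0.1875 -5.4375]
K = S⁻¹·BᵀPA = [0.0667 -1.9333]
A−BK = [1.5333 0.5333; -1.4667 0.5333]
AᵀP(A−BK) = [2.8000 -0.2000; -0.2000 5.8000]
P' = Q + AᵀP(A−BK) = [7.3000 2.0500; 2.0500 8.0500]
tr(P') = 15.3500


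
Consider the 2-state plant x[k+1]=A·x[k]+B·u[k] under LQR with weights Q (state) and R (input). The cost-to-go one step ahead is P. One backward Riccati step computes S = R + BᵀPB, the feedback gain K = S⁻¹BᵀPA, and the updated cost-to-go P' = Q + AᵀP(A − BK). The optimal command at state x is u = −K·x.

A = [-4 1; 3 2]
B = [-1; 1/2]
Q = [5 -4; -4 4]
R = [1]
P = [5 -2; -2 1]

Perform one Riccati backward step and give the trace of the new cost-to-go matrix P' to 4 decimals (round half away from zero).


26.6061

BᵀP = [-6.0000 2.5000]
S = R + BᵀPB = [1] + [7.2500] = [8.2500]
BᵀPA = [31.5000 -1.0000]
K = S⁻¹·BᵀPA = [3.8182 -0.1212]
A−BK = [-0.1818 0.8788; 1.0909 2.0606]
AᵀP(A−BK) = [16.7273 -0.1818; -0.1818 0.8788]
P' = Q + AᵀP(A−BK) = [21.7273 -4.1818; -4.1818 4.8788]
tr(P') = 26.6061


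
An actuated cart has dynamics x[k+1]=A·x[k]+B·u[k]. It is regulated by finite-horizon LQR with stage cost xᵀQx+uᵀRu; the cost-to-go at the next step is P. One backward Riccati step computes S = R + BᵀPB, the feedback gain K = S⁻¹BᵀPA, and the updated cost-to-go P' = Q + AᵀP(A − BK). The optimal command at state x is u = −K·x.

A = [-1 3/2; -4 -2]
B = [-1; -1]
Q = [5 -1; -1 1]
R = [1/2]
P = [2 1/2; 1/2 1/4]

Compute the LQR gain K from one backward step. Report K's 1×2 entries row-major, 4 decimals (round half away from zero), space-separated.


BᵀP = [-2.5000 -0.7500]
S = R + BᵀPB = [1/2] + [3.2500] = [3.7500]
BᵀPA = [5.5000 -2.2500]
K = S⁻¹·BᵀPA = [1.4667 -0.6000]
A−BK = [0.4667 0.9000; -2.5333 -2.6000]
AᵀP(A−BK) = [1.9333 0.3000; 0.3000 1.1500]
P' = Q + AᵀP(A−BK) = [6.9333 -0.7000; -0.7000 2.1500]
tr(P') = 9.0833

1.4667 -0.6000


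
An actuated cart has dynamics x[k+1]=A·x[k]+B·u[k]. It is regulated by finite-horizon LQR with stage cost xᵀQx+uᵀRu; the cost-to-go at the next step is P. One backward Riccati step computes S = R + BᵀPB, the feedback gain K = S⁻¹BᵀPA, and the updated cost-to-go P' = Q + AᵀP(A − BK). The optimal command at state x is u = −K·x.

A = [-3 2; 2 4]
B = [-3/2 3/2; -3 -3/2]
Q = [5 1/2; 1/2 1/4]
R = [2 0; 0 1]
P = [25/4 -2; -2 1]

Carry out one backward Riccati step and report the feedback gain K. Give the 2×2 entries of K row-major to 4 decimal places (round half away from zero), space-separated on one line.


BᵀP = [-3.3750 0.0000; 12.3750 -4.5000]
S = R + BᵀPB = [2 0; 0 1] + [5.0625 -5.0625; -5.0625 25.3125] = [7.0625 -5.0625; -5.0625 26.3125]
BᵀPA = [10.1250 -6.7500; -46.1250 6.7500]
K = S⁻¹·BᵀPA = [0.2054 -0.8953; -1.7134 0.0843]
A−BK = [-0.1217 0.5306; 0.0460 1.4404]
AᵀP(A−BK) = [3.1374 -0.5477; -0.5477 2.3876]
P' = Q + AᵀP(A−BK) = [8.1374 -0.0477; -0.0477 2.6376]
tr(P') = 10.7750

0.2054 -0.8953 -1.7134 0.0843


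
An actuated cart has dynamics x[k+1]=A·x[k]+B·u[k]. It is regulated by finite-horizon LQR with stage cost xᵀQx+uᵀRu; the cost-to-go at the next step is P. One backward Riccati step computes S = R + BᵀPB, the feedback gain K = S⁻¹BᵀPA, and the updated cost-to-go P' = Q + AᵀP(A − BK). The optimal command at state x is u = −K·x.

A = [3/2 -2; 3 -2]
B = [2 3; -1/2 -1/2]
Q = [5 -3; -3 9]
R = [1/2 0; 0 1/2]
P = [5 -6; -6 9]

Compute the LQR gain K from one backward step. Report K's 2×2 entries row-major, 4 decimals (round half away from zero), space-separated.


BᵀP = [13.0000 -16.5000; 18.0000 -22.5000]
S = R + BᵀPB = [1/2 0; 0 1/2] + [34.2500 47.2500; 47.2500 65.2500] = [34.7500 47.2500; 47.2500 65.7500]
BᵀPA = [-30.0000 7.0000; -40.5000 9.0000]
K = S⁻¹·BᵀPA = [-1.1268 0.6699; 0.1938 -0.3445]
A−BK = [3.1722 -2.3062; 2.5335 -1.8373]
AᵀP(A−BK) = [12.2943 -8.8565; -8.8565 6.4115]
P' = Q + AᵀP(A−BK) = [17.2943 -11.8565; -11.8565 15.4115]
tr(P') = 32.7057

-1.1268 0.6699 0.1938 -0.3445


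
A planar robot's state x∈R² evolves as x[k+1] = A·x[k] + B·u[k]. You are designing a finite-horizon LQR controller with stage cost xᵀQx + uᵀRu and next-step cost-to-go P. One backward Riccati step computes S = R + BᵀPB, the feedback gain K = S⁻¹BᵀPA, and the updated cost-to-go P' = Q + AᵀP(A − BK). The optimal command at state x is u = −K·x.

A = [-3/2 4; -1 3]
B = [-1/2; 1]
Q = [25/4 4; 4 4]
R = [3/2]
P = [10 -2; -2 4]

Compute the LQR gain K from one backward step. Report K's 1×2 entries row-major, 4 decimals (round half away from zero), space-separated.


BᵀP = [-7.0000 5.0000]
S = R + BᵀPB = [3/2] + [8.5000] = [10.0000]
BᵀPA = [5.5000 -13.0000]
K = S⁻¹·BᵀPA = [0.5500 -1.3000]
A−BK = [-1.2250 3.3500; -1.5500 4.3000]
AᵀP(A−BK) = [17.4750 -47.8500; -47.8500 131.1000]
P' = Q + AᵀP(A−BK) = [23.7250 -43.8500; -43.8500 135.1000]
tr(P') = 158.8250

0.5500 -1.3000


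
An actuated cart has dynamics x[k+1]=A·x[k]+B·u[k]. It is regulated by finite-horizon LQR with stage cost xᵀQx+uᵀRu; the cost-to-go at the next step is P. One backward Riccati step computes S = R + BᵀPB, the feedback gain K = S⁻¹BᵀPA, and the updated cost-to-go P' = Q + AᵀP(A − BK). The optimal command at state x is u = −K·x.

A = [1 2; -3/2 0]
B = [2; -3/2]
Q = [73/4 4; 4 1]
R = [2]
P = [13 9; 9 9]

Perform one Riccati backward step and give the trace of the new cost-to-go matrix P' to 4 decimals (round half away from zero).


BᵀP = [12.5000 4.5000]
S = R + BᵀPB = [2] + [18.2500] = [20.2500]
BᵀPA = [5.7500 25.0000]
K = S⁻¹·BᵀPA = [0.2840 1.2346]
A−BK = [0.4321 -0.4691; -1.0741 1.8519]
AᵀP(A−BK) = [4.6173 -8.0988; -8.0988 21.1358]
P' = Q + AᵀP(A−BK) = [22.8673 -4.0988; -4.0988 22.1358]
tr(P') = 45.0031

45.0031


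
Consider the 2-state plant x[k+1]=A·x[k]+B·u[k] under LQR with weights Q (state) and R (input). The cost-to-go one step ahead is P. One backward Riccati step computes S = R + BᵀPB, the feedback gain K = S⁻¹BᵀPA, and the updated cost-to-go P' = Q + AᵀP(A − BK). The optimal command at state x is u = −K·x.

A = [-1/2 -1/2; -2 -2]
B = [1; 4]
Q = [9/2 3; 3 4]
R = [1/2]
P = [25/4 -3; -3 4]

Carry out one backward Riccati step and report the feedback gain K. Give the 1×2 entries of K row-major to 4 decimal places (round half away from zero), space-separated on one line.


-0.4947 -0.4947

BᵀP = [-5.7500 13.0000]
S = R + BᵀPB = [1/2] + [46.2500] = [46.7500]
BᵀPA = [-23.1250 -23.1250]
K = S⁻¹·BᵀPA = [-0.4947 -0.4947]
A−BK = [-0.0053 -0.0053; -0.0214 -0.0214]
AᵀP(A−BK) = [0.1237 0.1237; 0.1237 0.1237]
P' = Q + AᵀP(A−BK) = [4.6237 3.1237; 3.1237 4.1237]
tr(P') = 8.7473


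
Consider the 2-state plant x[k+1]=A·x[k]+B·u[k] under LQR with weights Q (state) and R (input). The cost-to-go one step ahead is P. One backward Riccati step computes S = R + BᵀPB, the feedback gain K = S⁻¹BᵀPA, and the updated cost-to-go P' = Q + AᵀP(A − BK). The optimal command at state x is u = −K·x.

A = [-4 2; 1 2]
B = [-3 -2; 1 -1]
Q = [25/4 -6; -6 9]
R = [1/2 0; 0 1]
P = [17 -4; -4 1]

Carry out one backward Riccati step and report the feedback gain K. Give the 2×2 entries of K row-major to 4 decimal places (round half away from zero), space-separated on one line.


1.1435 -0.3217 0.2978 -0.2739

BᵀP = [-55.0000 13.0000; -30.0000 7.0000]
S = R + BᵀPB = [1/2 0; 0 1] + [178.0000 97.0000; 97.0000 53.0000] = [178.5000 97.0000; 97.0000 54.0000]
BᵀPA = [233.0000 -84.0000; 127.0000 -46.0000]
K = S⁻¹·BᵀPA = [1.1435 -0.3217; 0.2978 -0.2739]
A−BK = [0.0261 0.4870; 0.1543 2.0478]
AᵀP(A−BK) = [0.7457 -0.2478; -0.2478 0.3739]
P' = Q + AᵀP(A−BK) = [6.9957 -6.2478; -6.2478 9.3739]
tr(P') = 16.3696


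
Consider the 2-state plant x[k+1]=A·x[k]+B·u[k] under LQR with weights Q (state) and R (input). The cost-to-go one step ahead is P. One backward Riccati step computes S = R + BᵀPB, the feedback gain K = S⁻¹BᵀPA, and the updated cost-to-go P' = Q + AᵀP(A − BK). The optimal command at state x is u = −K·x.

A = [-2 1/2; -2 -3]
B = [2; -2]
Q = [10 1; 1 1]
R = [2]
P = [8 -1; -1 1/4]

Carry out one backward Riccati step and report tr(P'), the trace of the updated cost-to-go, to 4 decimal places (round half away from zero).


14.5698

BᵀP = [18.0000 -2.5000]
S = R + BᵀPB = [2] + [41.0000] = [43.0000]
BᵀPA = [-31.0000 16.5000]
K = S⁻¹·BᵀPA = [-0.7209 0.3837]
A−BK = [-0.5581 -0.2674; -3.4419 -2.2326]
AᵀP(A−BK) = [2.6512 0.3953; 0.3953 0.9186]
P' = Q + AᵀP(A−BK) = [12.6512 1.3953; 1.3953 1.9186]
tr(P') = 14.5698


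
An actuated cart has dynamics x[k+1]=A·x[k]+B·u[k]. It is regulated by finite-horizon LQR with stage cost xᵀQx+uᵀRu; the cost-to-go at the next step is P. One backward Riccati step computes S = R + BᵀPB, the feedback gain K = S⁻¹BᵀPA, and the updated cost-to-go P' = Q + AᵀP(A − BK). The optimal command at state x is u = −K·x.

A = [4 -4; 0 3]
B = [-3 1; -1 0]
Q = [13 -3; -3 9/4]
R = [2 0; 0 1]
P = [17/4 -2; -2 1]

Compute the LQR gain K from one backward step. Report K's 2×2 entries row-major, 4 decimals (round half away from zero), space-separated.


BᵀP = [-10.7500 5.0000; 4.2500 -2.0000]
S = R + BᵀPB = [2 0; 0 1] + [27.2500 -10.7500; -10.7500 4.2500] = [29.2500 -10.7500; -10.7500 5.2500]
BᵀPA = [-43.0000 58.0000; 17.0000 -23.0000]
K = S⁻¹·BᵀPA = [-1.1316 1.5066; 0.9211 -1.2961]
A−BK = [-0.3158 1.8158; -1.1316 4.5066]
AᵀP(A−BK) = [3.6842 -5.1842; -5.1842 7.8092]
P' = Q + AᵀP(A−BK) = [16.6842 -8.1842; -8.1842 10.0592]
tr(P') = 26.7434

-1.1316 1.5066 0.9211 -1.2961


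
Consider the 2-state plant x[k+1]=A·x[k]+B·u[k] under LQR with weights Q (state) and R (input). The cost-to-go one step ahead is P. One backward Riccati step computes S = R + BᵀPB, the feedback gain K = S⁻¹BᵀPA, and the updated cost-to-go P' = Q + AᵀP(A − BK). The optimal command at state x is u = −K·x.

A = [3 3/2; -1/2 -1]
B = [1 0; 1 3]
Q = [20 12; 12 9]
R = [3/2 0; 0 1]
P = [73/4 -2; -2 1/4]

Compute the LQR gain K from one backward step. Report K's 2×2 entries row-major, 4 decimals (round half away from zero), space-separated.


BᵀP = [16.2500 -1.7500; -6.0000 0.7500]
S = R + BᵀPB = [3/2 0; 0 1] + [14.5000 -5.2500; -5.2500 2.2500] = [16.0000 -5.2500; -5.2500 3.2500]
BᵀPA = [49.6250 26.1250; -18.3750 -9.7500]
K = S⁻¹·BᵀPA = [2.6522 1.3798; -1.3696 -0.7711]
A−BK = [0.3478 0.1202; 0.9565 -0.0665]
AᵀP(A−BK) = [13.5326 7.1087; 7.1087 3.7471]
P' = Q + AᵀP(A−BK) = [33.5326 19.1087; 19.1087 12.7471]
tr(P') = 46.2797

2.6522 1.3798 -1.3696 -0.7711


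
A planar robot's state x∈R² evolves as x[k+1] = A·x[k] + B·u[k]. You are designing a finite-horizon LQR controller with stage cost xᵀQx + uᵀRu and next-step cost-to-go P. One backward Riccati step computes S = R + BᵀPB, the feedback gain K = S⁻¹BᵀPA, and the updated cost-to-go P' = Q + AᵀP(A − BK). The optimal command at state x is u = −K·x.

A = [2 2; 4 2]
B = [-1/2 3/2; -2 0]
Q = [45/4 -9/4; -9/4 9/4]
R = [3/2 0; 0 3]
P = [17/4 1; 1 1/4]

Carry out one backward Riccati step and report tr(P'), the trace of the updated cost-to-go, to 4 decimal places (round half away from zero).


22.6840

BᵀP = [-4.1250 -1.0000; 6.3750 1.5000]
S = R + BᵀPB = [3/2 0; 0 3] + [4.0625 -6.1875; -6.1875 9.5625] = [5.5625 -6.1875; -6.1875 12.5625]
BᵀPA = [-12.2500 -10.2500; 18.7500 15.7500]
K = S⁻¹·BᵀPA = [-1.1988 -0.9911; 0.9021 0.7656]
A−BK = [0.0475 0.3561; 1.6024 0.0178]
AᵀP(A−BK) = [5.4006 4.5045; 4.5045 3.7834]
P' = Q + AᵀP(A−BK) = [16.6506 2.2545; 2.2545 6.0334]
tr(P') = 22.6840


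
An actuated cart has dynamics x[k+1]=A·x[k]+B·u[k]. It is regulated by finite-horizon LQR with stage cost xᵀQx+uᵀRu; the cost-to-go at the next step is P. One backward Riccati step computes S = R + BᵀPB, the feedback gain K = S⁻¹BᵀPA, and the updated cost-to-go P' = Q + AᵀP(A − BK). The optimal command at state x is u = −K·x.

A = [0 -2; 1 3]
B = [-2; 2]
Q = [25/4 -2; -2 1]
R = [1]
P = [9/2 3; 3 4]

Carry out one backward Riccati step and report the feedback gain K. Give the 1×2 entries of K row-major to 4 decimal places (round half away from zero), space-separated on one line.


BᵀP = [-3.0000 2.0000]
S = R + BᵀPB = [1] + [10.0000] = [11.0000]
BᵀPA = [2.0000 12.0000]
K = S⁻¹·BᵀPA = [0.1818 1.0909]
A−BK = [0.3636 0.1818; 0.6364 0.8182]
AᵀP(A−BK) = [3.6364 3.8182; 3.8182 4.9091]
P' = Q + AᵀP(A−BK) = [9.8864 1.8182; 1.8182 5.9091]
tr(P') = 15.7955

0.1818 1.0909


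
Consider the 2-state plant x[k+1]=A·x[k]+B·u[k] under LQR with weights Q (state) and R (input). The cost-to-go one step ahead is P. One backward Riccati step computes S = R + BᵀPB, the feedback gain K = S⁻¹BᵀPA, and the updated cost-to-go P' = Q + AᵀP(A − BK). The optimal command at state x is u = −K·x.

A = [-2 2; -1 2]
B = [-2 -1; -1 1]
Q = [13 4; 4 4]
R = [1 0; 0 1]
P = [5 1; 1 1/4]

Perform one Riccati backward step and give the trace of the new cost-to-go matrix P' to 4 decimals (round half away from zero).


18.9675

BᵀP = [-11.0000 -2.2500; -4.0000 -0.7500]
S = R + BᵀPB = [1 0; 0 1] + [24.2500 8.7500; 8.7500 3.2500] = [25.2500 8.7500; 8.7500 4.2500]
BᵀPA = [24.2500 -26.5000; 8.7500 -9.5000]
K = S⁻¹·BᵀPA = [0.8618 -0.9593; 0.2846 -0.2602]
A−BK = [0.0081 -0.1789; -0.4228 1.3008]
AᵀP(A−BK) = [0.8618 -0.9593; -0.9593 1.1057]
P' = Q + AᵀP(A−BK) = [13.8618 3.0407; 3.0407 5.1057]
tr(P') = 18.9675


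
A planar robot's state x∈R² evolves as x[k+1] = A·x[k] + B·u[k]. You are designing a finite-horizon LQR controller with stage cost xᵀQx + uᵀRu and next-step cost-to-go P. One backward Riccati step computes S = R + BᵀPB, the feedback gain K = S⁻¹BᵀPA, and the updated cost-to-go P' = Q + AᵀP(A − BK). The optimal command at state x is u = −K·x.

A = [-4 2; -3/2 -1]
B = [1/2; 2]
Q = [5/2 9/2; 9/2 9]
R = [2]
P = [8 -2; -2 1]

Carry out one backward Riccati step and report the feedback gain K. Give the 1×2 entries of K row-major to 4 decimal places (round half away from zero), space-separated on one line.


-0.3750 -0.2500

BᵀP = [0.0000 1.0000]
S = R + BᵀPB = [2] + [2.0000] = [4.0000]
BᵀPA = [-1.5000 -1.0000]
K = S⁻¹·BᵀPA = [-0.3750 -0.2500]
A−BK = [-3.8125 2.1250; -0.7500 -0.5000]
AᵀP(A−BK) = [105.6875 -64.8750; -64.8750 40.7500]
P' = Q + AᵀP(A−BK) = [108.1875 -60.3750; -60.3750 49.7500]
tr(P') = 157.9375


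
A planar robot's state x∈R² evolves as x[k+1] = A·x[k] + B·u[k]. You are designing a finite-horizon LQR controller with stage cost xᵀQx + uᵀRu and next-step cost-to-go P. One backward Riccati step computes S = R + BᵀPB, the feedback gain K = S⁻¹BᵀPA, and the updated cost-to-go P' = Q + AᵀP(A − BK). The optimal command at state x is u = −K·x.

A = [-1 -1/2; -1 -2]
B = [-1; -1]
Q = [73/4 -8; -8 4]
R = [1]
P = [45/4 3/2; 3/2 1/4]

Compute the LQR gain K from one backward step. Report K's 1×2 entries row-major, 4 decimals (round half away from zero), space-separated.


0.9355 0.6371

BᵀP = [-12.7500 -1.7500]
S = R + BᵀPB = [1] + [14.5000] = [15.5000]
BᵀPA = [14.5000 9.8750]
K = S⁻¹·BᵀPA = [0.9355 0.6371]
A−BK = [-0.0645 0.1371; -0.0645 -1.3629]
AᵀP(A−BK) = [0.9355 0.6371; 0.6371 0.5212]
P' = Q + AᵀP(A−BK) = [19.1855 -7.3629; -7.3629 4.5212]
tr(P') = 23.7067


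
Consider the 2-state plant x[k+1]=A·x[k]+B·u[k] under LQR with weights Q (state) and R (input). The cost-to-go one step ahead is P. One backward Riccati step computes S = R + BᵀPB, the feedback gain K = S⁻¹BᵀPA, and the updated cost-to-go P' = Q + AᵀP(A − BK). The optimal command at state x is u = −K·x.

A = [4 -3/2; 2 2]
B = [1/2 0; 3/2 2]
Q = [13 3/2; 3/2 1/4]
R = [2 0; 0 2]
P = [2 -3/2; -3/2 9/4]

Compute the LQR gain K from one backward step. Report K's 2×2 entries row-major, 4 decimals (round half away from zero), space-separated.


0.5992 0.2429 -0.5587 1.1113

BᵀP = [-1.2500 2.6250; -3.0000 4.5000]
S = R + BᵀPB = [2 0; 0 2] + [3.3125 5.2500; 5.2500 9.0000] = [5.3125 5.2500; 5.2500 11.0000]
BᵀPA = [0.2500 7.1250; -3.0000 13.5000]
K = S⁻¹·BᵀPA = [0.5992 0.2429; -0.5587 1.1113]
A−BK = [3.7004 -1.6215; 2.2186 -0.5870]
AᵀP(A−BK) = [15.1741 -7.2267; -7.2267 5.7662]
P' = Q + AᵀP(A−BK) = [28.1741 -5.7267; -5.7267 6.0162]
tr(P') = 34.1903


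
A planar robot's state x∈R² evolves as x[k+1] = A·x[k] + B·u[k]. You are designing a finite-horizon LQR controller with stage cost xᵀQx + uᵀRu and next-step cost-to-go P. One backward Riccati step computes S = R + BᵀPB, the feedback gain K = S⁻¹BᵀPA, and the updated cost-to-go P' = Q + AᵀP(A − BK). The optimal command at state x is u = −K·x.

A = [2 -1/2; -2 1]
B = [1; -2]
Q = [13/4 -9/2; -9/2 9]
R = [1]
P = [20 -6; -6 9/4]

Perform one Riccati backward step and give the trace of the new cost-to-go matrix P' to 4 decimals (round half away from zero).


BᵀP = [32.0000 -10.5000]
S = R + BᵀPB = [1] + [53.0000] = [54.0000]
BᵀPA = [85.0000 -26.5000]
K = S⁻¹·BᵀPA = [1.5741 -0.4907]
A−BK = [0.4259 -0.0093; 1.1481 0.0185]
AᵀP(A−BK) = [3.2037 -0.7870; -0.7870 0.2454]
P' = Q + AᵀP(A−BK) = [6.4537 -5.2870; -5.2870 9.2454]
tr(P') = 15.6991

15.6991


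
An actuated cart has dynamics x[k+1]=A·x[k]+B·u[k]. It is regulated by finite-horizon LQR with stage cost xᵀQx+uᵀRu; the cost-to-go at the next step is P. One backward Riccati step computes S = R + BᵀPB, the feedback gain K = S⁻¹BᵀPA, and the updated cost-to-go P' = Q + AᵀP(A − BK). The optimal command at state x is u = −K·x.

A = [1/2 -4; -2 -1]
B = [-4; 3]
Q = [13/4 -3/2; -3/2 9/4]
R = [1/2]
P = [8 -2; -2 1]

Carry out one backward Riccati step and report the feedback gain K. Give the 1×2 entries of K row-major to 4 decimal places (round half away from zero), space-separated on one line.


-0.2210 0.7601

BᵀP = [-38.0000 11.0000]
S = R + BᵀPB = [1/2] + [185.0000] = [185.5000]
BᵀPA = [-41.0000 141.0000]
K = S⁻¹·BᵀPA = [-0.2210 0.7601]
A−BK = [-0.3841 -0.9596; -1.3369 -3.2803]
AᵀP(A−BK) = [0.9380 2.1644; 2.1644 5.8248]
P' = Q + AᵀP(A−BK) = [4.1880 0.6644; 0.6644 8.0748]
tr(P') = 12.2628


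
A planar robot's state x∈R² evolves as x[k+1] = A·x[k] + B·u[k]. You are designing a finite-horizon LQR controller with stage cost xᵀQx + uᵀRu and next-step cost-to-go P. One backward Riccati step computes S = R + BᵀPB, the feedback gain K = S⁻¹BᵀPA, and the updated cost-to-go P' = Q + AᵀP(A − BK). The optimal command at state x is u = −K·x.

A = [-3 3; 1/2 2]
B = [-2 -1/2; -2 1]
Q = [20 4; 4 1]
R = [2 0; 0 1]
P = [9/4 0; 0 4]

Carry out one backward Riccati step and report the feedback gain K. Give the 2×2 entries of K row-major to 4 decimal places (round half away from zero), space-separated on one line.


0.7150 -1.1740 1.7054 -0.3821

BᵀP = [-4.5000 -8.0000; -1.1250 4.0000]
S = R + BᵀPB = [2 0; 0 1] + [25.0000 -5.7500; -5.7500 4.5625] = [27.0000 -5.7500; -5.7500 5.5625]
BᵀPA = [9.5000 -29.5000; 5.3750 4.6250]
K = S⁻¹·BᵀPA = [0.7150 -1.1740; 1.7054 -0.3821]
A−BK = [-0.7172 0.4610; 0.2247 0.0342]
AᵀP(A−BK) = [5.2903 -3.0438; -3.0438 3.3853]
P' = Q + AᵀP(A−BK) = [25.2903 0.9562; 0.9562 4.3853]
tr(P') = 29.6756


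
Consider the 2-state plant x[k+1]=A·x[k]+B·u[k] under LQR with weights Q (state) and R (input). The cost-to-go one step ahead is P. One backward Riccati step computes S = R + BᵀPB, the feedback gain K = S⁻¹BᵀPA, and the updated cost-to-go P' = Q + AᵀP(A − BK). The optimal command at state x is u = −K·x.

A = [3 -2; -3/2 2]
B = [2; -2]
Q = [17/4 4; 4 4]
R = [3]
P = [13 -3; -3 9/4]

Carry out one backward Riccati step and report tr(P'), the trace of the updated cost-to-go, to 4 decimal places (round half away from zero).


BᵀP = [32.0000 -10.5000]
S = R + BᵀPB = [3] + [85.0000] = [88.0000]
BᵀPA = [111.7500 -85.0000]
K = S⁻¹·BᵀPA = [1.2699 -0.9659]
A−BK = [0.4602 -0.0682; 1.0398 0.0682]
AᵀP(A−BK) = [7.1527 -3.8097; -3.8097 2.8977]
P' = Q + AᵀP(A−BK) = [11.4027 0.1903; 0.1903 6.8977]
tr(P') = 18.3004

18.3004


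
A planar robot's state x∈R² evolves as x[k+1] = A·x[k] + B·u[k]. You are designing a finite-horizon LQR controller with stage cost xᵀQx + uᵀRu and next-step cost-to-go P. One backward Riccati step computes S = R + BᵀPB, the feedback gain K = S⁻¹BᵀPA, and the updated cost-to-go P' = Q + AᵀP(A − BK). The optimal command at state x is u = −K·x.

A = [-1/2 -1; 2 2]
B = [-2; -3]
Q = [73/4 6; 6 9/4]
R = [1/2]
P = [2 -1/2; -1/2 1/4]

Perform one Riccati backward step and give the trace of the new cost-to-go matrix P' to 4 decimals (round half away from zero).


BᵀP = [-2.5000 0.2500]
S = R + BᵀPB = [1/2] + [4.2500] = [4.7500]
BᵀPA = [1.7500 3.0000]
K = S⁻¹·BᵀPA = [0.3684 0.6316]
A−BK = [0.2368 0.2632; 3.1053 3.8947]
AᵀP(A−BK) = [1.8553 2.3947; 2.3947 3.1053]
P' = Q + AᵀP(A−BK) = [20.1053 8.3947; 8.3947 5.3553]
tr(P') = 25.4605

25.4605


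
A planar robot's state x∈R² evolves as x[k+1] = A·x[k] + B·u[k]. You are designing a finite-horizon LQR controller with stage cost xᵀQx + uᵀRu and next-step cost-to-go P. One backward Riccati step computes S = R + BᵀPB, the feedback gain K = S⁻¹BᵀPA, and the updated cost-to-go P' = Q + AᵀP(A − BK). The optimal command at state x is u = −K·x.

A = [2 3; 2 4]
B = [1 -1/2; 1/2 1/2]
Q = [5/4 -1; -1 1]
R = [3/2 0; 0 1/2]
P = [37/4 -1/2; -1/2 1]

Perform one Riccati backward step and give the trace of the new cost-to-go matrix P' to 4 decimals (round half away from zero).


BᵀP = [9.0000 0.0000; -4.8750 0.7500]
S = R + BᵀPB = [3/2 0; 0 1/2] + [9.0000 -4.5000; -4.5000 2.8125] = [10.5000 -4.5000; -4.5000 3.3125]
BᵀPA = [18.0000 27.0000; -8.2500 -11.6250]
K = S⁻¹·BᵀPA = [1.5484 2.5548; -0.3871 -0.0387]
A−BK = [0.2581 0.4258; 1.4194 2.7419]
AᵀP(A−BK) = [5.9355 10.1935; 10.1935 17.8194]
P' = Q + AᵀP(A−BK) = [7.1855 9.1935; 9.1935 18.8194]
tr(P') = 26.0048

26.0048


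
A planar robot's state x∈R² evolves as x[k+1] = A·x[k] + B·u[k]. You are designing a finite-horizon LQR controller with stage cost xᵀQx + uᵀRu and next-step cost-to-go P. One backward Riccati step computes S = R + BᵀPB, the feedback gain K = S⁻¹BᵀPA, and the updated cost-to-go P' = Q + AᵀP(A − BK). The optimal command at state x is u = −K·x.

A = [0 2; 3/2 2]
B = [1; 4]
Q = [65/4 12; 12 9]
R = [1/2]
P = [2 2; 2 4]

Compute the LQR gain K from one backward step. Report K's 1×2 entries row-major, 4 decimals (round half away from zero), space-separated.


BᵀP = [10.0000 18.0000]
S = R + BᵀPB = [1/2] + [82.0000] = [82.5000]
BᵀPA = [27.0000 56.0000]
K = S⁻¹·BᵀPA = [0.3273 0.6788]
A−BK = [-0.3273 1.3212; 0.1909 -0.7152]
AᵀP(A−BK) = [0.1636 -0.3273; -0.3273 1.9879]
P' = Q + AᵀP(A−BK) = [16.4136 11.6727; 11.6727 10.9879]
tr(P') = 27.4015

0.3273 0.6788


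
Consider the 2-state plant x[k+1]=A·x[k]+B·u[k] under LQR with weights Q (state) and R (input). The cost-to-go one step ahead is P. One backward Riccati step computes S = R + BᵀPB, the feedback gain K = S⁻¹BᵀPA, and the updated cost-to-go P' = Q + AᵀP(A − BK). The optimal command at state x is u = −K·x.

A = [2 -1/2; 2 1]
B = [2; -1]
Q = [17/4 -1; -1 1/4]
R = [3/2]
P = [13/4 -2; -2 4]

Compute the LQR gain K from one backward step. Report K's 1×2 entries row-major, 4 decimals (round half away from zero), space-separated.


0.0377 -0.4623

BᵀP = [8.5000 -8.0000]
S = R + BᵀPB = [3/2] + [25.0000] = [26.5000]
BᵀPA = [1.0000 -12.2500]
K = S⁻¹·BᵀPA = [0.0377 -0.4623]
A−BK = [1.9245 0.4245; 2.0377 0.5377]
AᵀP(A−BK) = [12.9623 3.2123; 3.2123 1.1498]
P' = Q + AᵀP(A−BK) = [17.2123 2.2123; 2.2123 1.3998]
tr(P') = 18.6120


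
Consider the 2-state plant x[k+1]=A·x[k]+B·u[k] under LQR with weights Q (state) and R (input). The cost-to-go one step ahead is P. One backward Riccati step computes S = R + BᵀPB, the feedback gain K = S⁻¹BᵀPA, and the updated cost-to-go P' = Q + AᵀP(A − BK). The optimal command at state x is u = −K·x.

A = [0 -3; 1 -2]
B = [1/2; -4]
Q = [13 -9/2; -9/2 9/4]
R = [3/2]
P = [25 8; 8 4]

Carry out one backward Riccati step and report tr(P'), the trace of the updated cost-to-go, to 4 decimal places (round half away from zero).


181.4009

BᵀP = [-19.5000 -12.0000]
S = R + BᵀPB = [3/2] + [38.2500] = [39.7500]
BᵀPA = [-12.0000 82.5000]
K = S⁻¹·BᵀPA = [-0.3019 2.0755]
A−BK = [0.1509 -4.0377; -0.2075 6.3019]
AᵀP(A−BK) = [0.3774 -7.0943; -7.0943 165.7736]
P' = Q + AᵀP(A−BK) = [13.3774 -11.5943; -11.5943 168.0236]
tr(P') = 181.4009


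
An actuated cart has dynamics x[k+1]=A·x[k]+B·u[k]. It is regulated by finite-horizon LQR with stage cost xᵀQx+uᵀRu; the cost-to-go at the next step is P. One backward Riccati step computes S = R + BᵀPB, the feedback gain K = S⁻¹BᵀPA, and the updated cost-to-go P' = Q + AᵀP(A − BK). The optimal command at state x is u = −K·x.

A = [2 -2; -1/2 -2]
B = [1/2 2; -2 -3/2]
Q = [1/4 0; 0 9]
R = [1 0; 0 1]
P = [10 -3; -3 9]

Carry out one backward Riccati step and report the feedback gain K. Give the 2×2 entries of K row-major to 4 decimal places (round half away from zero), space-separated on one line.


BᵀP = [11.0000 -19.5000; 24.5000 -19.5000]
S = R + BᵀPB = [1 0; 0 1] + [44.5000 51.2500; 51.2500 78.2500] = [45.5000 51.2500; 51.2500 79.2500]
BᵀPA = [31.7500 17.0000; 58.7500 -10.0000]
K = S⁻¹·BᵀPA = [-0.5052 1.8990; 1.0680 -1.3543]
A−BK = [0.1165 -0.2410; 0.0916 -0.2333]
AᵀP(A−BK) = [1.5432 -2.7313; -2.7313 6.1737]
P' = Q + AᵀP(A−BK) = [1.7932 -2.7313; -2.7313 15.1737]
tr(P') = 16.9670

-0.5052 1.8990 1.0680 -1.3543


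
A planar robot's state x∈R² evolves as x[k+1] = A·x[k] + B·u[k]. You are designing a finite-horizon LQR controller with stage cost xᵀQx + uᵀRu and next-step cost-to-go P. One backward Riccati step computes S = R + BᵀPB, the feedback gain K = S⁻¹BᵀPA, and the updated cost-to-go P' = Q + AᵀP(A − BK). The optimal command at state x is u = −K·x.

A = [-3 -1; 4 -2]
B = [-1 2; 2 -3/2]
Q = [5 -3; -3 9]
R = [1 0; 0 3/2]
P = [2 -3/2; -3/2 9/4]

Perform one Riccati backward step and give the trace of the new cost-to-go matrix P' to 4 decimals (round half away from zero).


BᵀP = [-5.0000 6.0000; 6.2500 -6.3750]
S = R + BᵀPB = [1 0; 0 3/2] + [17.0000 -19.0000; -19.0000 22.0625] = [18.0000 -19.0000; -19.0000 23.5625]
BᵀPA = [39.0000 -7.0000; -44.2500 6.5000]
K = S⁻¹·BᵀPA = [1.2386 -0.6564; -0.8792 -0.2535]
A−BK = [-0.0030 -1.1495; 0.2040 -1.0673]
AᵀP(A−BK) = [2.7891 -0.6149; -0.6149 2.0525]
P' = Q + AᵀP(A−BK) = [7.7891 -3.6149; -3.6149 11.0525]
tr(P') = 18.8416

18.8416


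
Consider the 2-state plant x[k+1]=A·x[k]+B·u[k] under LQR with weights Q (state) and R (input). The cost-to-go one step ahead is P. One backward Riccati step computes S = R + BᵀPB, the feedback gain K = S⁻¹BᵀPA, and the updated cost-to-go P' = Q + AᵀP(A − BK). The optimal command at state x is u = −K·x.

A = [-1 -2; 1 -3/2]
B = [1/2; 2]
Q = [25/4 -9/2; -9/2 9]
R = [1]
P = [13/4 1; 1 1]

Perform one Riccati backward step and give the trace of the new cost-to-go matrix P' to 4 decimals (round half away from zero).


BᵀP = [3.6250 2.5000]
S = R + BᵀPB = [1] + [6.8125] = [7.8125]
BᵀPA = [-1.1250 -11.0000]
K = S⁻¹·BᵀPA = [-0.1440 -1.4080]
A−BK = [-0.9280 -1.2960; 1.2880 1.3160]
AᵀP(A−BK) = [2.0880 2.9160; 2.9160 5.7620]
P' = Q + AᵀP(A−BK) = [8.3380 -1.5840; -1.5840 14.7620]
tr(P') = 23.1000

23.1000


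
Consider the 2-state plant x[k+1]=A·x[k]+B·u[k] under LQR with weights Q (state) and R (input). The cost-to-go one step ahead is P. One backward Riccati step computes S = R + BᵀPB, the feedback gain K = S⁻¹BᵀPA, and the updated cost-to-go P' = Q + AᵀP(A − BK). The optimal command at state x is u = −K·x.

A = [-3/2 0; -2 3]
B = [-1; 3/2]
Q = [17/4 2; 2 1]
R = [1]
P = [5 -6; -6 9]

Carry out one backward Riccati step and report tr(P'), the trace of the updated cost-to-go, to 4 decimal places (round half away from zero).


12.8390

BᵀP = [-14.0000 19.5000]
S = R + BᵀPB = [1] + [43.2500] = [44.2500]
BᵀPA = [-18.0000 58.5000]
K = S⁻¹·BᵀPA = [-0.4068 1.3220]
A−BK = [-1.9068 1.3220; -1.3898 1.0169]
AᵀP(A−BK) = [3.9280 -3.2034; -3.2034 3.6610]
P' = Q + AᵀP(A−BK) = [8.1780 -1.2034; -1.2034 4.6610]
tr(P') = 12.8390


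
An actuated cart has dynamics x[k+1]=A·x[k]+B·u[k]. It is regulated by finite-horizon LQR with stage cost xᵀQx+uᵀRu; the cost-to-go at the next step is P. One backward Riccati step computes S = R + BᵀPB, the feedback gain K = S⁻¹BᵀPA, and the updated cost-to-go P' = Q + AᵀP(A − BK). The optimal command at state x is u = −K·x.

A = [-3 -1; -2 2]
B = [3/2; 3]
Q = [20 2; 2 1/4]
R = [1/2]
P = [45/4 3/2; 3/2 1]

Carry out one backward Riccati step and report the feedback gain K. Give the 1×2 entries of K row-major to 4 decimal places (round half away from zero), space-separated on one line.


-1.5446 -0.2251

BᵀP = [21.3750 5.2500]
S = R + BᵀPB = [1/2] + [47.8125] = [48.3125]
BᵀPA = [-74.6250 -10.8750]
K = S⁻¹·BᵀPA = [-1.5446 -0.2251]
A−BK = [-0.6831 -0.6624; 2.6339 2.6753]
AᵀP(A−BK) = [7.9819 6.9521; 6.9521 6.8021]
P' = Q + AᵀP(A−BK) = [27.9819 8.9521; 8.9521 7.0521]
tr(P') = 35.0340


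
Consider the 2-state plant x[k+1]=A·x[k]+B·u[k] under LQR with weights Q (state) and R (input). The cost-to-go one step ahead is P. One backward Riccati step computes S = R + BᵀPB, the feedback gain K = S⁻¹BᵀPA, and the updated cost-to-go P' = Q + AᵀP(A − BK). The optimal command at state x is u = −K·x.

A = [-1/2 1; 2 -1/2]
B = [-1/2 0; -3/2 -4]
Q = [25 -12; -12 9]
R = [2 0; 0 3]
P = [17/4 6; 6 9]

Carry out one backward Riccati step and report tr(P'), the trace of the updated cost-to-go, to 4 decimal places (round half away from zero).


34.7228

BᵀP = [-11.1250 -16.5000; -24.0000 -36.0000]
S = R + BᵀPB = [2 0; 0 3] + [30.3125 66.0000; 66.0000 144.0000] = [32.3125 66.0000; 66.0000 147.0000]
BᵀPA = [-27.4375 -2.8750; -60.0000 -6.0000]
K = S⁻¹·BᵀPA = [-0.1861 -0.0676; -0.3246 -0.0105]
A−BK = [-0.5931 0.9662; 0.4224 -0.6433]
AᵀP(A−BK) = [0.4799 -0.1077; -0.1077 0.2429]
P' = Q + AᵀP(A−BK) = [25.4799 -12.1077; -12.1077 9.2429]
tr(P') = 34.7228


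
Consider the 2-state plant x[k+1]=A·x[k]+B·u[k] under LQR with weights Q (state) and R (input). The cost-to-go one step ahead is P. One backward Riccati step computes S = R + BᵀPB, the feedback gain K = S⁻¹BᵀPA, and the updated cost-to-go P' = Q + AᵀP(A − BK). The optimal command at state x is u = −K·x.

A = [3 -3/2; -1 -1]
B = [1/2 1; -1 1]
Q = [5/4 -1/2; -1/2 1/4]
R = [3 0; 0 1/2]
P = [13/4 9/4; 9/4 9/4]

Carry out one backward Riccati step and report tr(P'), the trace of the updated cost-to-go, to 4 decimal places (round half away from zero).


BᵀP = [-0.6250 -1.1250; 5.5000 4.5000]
S = R + BᵀPB = [3 0; 0 1/2] + [0.8125 -1.7500; -1.7500 10.0000] = [3.8125 -1.7500; -1.7500 10.5000]
BᵀPA = [-0.7500 2.0625; 12.0000 -12.7500]
K = S⁻¹·BᵀPA = [0.3550 -0.0178; 1.2020 -1.2172]
A−BK = [1.6205 -0.2739; -1.8470 0.1995]
AᵀP(A−BK) = [3.8419 -1.1564; -1.1564 0.8292]
P' = Q + AᵀP(A−BK) = [5.0919 -1.6564; -1.6564 1.0792]
tr(P') = 6.1712

6.1712


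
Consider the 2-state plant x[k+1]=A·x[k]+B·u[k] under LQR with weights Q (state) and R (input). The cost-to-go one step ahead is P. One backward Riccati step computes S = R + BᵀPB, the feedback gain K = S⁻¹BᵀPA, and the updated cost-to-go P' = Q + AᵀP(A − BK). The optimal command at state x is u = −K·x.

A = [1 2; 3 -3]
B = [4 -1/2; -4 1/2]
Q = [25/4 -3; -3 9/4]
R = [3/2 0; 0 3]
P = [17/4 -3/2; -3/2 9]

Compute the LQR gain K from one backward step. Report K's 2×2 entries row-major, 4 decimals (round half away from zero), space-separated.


BᵀP = [23.0000 -42.0000; -2.8750 5.2500]
S = R + BᵀPB = [3/2 0; 0 3] + [260.0000 -32.5000; -32.5000 4.0625] = [261.5000 -32.5000; -32.5000 7.0625]
BᵀPA = [-103.0000 172.0000; 12.8750 -21.5000]
K = S⁻¹·BᵀPA = [-0.3908 0.6527; 0.0244 -0.0408]
A−BK = [2.5756 -0.6311; 1.4244 -0.3689]
AᵀP(A−BK) = [35.6784 -9.2494; -9.2494 2.8630]
P' = Q + AᵀP(A−BK) = [41.9284 -12.2494; -12.2494 5.1130]
tr(P') = 47.0414

-0.3908 0.6527 0.0244 -0.0408


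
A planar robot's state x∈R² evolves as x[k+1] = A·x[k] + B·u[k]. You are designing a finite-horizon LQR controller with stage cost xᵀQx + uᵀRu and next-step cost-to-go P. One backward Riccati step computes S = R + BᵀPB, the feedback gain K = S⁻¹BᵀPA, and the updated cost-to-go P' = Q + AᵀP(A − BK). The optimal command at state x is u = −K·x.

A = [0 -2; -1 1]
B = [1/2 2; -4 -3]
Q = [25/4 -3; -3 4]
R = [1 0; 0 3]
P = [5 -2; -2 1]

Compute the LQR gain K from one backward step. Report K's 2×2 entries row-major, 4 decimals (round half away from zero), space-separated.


0.1609 -0.2989 0.0216 -0.5043

BᵀP = [10.5000 -5.0000; 16.0000 -7.0000]
S = R + BᵀPB = [1 0; 0 3] + [25.2500 36.0000; 36.0000 53.0000] = [26.2500 36.0000; 36.0000 56.0000]
BᵀPA = [5.0000 -26.0000; 7.0000 -39.0000]
K = S⁻¹·BᵀPA = [0.1609 -0.2989; 0.0216 -0.5043]
A−BK = [-0.1236 -0.8420; -0.2917 -1.7083]
AᵀP(A−BK) = [0.0445 0.0244; 0.0244 1.5618]
P' = Q + AᵀP(A−BK) = [6.2945 -2.9756; -2.9756 5.5618]
tr(P') = 11.8563


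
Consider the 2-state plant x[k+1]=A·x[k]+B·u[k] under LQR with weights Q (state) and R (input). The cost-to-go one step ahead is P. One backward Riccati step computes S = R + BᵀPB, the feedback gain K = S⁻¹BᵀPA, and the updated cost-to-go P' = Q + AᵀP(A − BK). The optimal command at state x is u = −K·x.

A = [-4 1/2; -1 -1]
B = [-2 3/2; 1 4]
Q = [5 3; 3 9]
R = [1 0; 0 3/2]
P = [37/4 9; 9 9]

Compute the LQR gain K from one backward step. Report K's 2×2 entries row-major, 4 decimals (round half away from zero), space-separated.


BᵀP = [-9.5000 -9.0000; 49.8750 49.5000]
S = R + BᵀPB = [1 0; 0 3/2] + [10.0000 -50.2500; -50.2500 272.8125] = [11.0000 -50.2500; -50.2500 274.3125]
BᵀPA = [47.0000 4.2500; -249.0000 -24.5625]
K = S⁻¹·BᵀPA = [0.7727 -0.1390; -0.7662 -0.1150]
A−BK = [-1.3054 0.3945; 1.2921 -0.4010]
AᵀP(A−BK) = [1.9052 -0.1032; -0.1032 0.0784]
P' = Q + AᵀP(A−BK) = [6.9052 2.8968; 2.8968 9.0784]
tr(P') = 15.9836

0.7727 -0.1390 -0.7662 -0.1150


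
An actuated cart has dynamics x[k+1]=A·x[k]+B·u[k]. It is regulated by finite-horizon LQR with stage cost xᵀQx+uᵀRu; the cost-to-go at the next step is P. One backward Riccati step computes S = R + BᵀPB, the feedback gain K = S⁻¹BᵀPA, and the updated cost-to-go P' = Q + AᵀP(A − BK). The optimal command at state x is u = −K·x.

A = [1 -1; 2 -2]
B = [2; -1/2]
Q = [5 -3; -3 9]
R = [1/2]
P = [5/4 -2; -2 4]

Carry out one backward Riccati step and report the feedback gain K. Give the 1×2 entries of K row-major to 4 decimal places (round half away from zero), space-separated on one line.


-0.8095 0.8095

BᵀP = [3.5000 -6.0000]
S = R + BᵀPB = [1/2] + [10.0000] = [10.5000]
BᵀPA = [-8.5000 8.5000]
K = S⁻¹·BᵀPA = [-0.8095 0.8095]
A−BK = [2.6190 -2.6190; 1.5952 -1.5952]
AᵀP(A−BK) = [2.3690 -2.3690; -2.3690 2.3690]
P' = Q + AᵀP(A−BK) = [7.3690 -5.3690; -5.3690 11.3690]
tr(P') = 18.7381


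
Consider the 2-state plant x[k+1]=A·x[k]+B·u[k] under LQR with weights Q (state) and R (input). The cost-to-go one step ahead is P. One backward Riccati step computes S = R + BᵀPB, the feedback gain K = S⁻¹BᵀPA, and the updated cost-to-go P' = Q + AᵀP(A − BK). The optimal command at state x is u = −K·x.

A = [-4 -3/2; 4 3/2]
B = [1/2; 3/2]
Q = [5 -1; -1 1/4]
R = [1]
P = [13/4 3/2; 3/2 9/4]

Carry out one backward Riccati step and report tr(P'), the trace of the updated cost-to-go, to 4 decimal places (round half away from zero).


50.7500

BᵀP = [3.8750 4.1250]
S = R + BᵀPB = [1] + [8.1250] = [9.1250]
BᵀPA = [1.0000 0.3750]
K = S⁻¹·BᵀPA = [0.1096 0.0411]
A−BK = [-4.0548 -1.5205; 3.8356 1.4384]
AᵀP(A−BK) = [39.8904 14.9589; 14.9589 5.6096]
P' = Q + AᵀP(A−BK) = [44.8904 13.9589; 13.9589 5.8596]
tr(P') = 50.7500
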